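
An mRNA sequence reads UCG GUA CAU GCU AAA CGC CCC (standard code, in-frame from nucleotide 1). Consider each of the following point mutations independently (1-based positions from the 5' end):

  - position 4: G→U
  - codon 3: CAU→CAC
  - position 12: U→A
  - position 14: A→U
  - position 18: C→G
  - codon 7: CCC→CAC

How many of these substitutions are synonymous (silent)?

Codon 2: GUA (Val) → UUA (Leu) — missense.
Codon 3: CAU (His) → CAC (His) — synonymous.
Codon 4: GCU (Ala) → GCA (Ala) — synonymous.
Codon 5: AAA (Lys) → AUA (Ile) — missense.
Codon 6: CGC (Arg) → CGG (Arg) — synonymous.
Codon 7: CCC (Pro) → CAC (His) — missense.
Synonymous: 3 of 6.

3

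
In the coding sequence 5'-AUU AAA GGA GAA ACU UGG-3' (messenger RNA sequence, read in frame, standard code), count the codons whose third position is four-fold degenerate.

2

Codon 1 AUU (Ile): third position 3-fold.
Codon 2 AAA (Lys): third position 2-fold.
Codon 3 GGA (Gly): third position 4-fold.
Codon 4 GAA (Glu): third position 2-fold.
Codon 5 ACU (Thr): third position 4-fold.
Codon 6 UGG (Trp): third position 1-fold.
Four-fold degenerate third positions: 2.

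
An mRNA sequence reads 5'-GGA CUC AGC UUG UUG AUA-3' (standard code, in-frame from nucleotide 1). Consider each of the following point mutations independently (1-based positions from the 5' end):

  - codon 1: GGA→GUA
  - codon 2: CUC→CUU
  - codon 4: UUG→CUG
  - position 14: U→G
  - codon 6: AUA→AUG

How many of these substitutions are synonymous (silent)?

2

Codon 1: GGA (Gly) → GUA (Val) — missense.
Codon 2: CUC (Leu) → CUU (Leu) — synonymous.
Codon 4: UUG (Leu) → CUG (Leu) — synonymous.
Codon 5: UUG (Leu) → UGG (Trp) — missense.
Codon 6: AUA (Ile) → AUG (Met) — missense.
Synonymous: 2 of 5.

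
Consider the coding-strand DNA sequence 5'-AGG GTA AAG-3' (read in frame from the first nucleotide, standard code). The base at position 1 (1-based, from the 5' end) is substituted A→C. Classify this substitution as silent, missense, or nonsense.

silent

Position 1 falls in codon 1: AGG → Arg.
After the substitution the codon is CGG → Arg.
Both encode Arg, so the change is synonymous.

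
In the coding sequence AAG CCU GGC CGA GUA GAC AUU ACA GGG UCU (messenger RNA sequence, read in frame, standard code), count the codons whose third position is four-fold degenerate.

7

Codon 1 AAG (Lys): third position 2-fold.
Codon 2 CCU (Pro): third position 4-fold.
Codon 3 GGC (Gly): third position 4-fold.
Codon 4 CGA (Arg): third position 4-fold.
Codon 5 GUA (Val): third position 4-fold.
Codon 6 GAC (Asp): third position 2-fold.
Codon 7 AUU (Ile): third position 3-fold.
Codon 8 ACA (Thr): third position 4-fold.
Codon 9 GGG (Gly): third position 4-fold.
Codon 10 UCU (Ser): third position 4-fold.
Four-fold degenerate third positions: 7.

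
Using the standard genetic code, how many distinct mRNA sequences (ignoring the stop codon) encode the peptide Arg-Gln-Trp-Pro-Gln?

96

Arg: 6 codons.
Gln: 2 codons.
Trp: 1 codon.
Pro: 4 codons.
Gln: 2 codons.
6 × 2 × 1 × 4 × 2 = 96.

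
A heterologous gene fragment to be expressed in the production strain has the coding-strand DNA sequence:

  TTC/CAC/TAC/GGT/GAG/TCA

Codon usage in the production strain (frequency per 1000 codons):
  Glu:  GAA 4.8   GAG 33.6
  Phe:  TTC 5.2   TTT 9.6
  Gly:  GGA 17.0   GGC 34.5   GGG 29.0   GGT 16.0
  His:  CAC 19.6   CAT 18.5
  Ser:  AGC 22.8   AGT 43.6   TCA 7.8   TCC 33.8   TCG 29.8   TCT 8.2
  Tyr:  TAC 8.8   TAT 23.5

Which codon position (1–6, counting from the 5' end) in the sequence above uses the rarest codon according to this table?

1

Codon 1 TTC (Phe): 5.2 per 1000.
Codon 2 CAC (His): 19.6 per 1000.
Codon 3 TAC (Tyr): 8.8 per 1000.
Codon 4 GGT (Gly): 16.0 per 1000.
Codon 5 GAG (Glu): 33.6 per 1000.
Codon 6 TCA (Ser): 7.8 per 1000.
Lowest frequency is 5.2 at codon 1.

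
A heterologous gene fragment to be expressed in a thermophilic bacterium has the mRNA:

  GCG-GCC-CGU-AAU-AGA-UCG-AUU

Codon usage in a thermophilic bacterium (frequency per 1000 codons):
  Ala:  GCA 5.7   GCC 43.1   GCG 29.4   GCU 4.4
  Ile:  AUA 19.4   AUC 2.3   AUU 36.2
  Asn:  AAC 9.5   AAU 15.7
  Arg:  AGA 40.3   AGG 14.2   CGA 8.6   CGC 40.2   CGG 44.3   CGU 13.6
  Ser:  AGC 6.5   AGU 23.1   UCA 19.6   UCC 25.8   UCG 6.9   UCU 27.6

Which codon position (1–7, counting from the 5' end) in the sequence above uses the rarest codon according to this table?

Codon 1 GCG (Ala): 29.4 per 1000.
Codon 2 GCC (Ala): 43.1 per 1000.
Codon 3 CGU (Arg): 13.6 per 1000.
Codon 4 AAU (Asn): 15.7 per 1000.
Codon 5 AGA (Arg): 40.3 per 1000.
Codon 6 UCG (Ser): 6.9 per 1000.
Codon 7 AUU (Ile): 36.2 per 1000.
Lowest frequency is 6.9 at codon 6.

6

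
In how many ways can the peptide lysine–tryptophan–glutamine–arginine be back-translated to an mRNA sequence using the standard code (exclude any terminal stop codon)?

24

Lys: 2 codons.
Trp: 1 codon.
Gln: 2 codons.
Arg: 6 codons.
2 × 1 × 2 × 6 = 24.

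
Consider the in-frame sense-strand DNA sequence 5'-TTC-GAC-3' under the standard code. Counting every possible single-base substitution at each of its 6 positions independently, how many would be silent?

2

Codon 1 (TTC, Phe): 1 synonymous substitution.
Codon 2 (GAC, Asp): 1 synonymous substitution.
Total: 1 + 1 = 2.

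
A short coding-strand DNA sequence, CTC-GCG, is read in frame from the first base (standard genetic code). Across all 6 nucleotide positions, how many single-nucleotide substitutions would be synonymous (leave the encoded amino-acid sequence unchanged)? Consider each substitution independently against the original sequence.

Codon 1 (CTC, Leu): 3 synonymous substitutions.
Codon 2 (GCG, Ala): 3 synonymous substitutions.
Total: 3 + 3 = 6.

6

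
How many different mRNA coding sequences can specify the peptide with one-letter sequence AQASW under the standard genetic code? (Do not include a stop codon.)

192

Ala: 4 codons.
Gln: 2 codons.
Ala: 4 codons.
Ser: 6 codons.
Trp: 1 codon.
4 × 2 × 4 × 6 × 1 = 192.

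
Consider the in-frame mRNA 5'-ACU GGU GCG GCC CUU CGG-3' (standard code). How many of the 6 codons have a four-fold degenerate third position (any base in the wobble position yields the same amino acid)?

6

Codon 1 ACU (Thr): third position 4-fold.
Codon 2 GGU (Gly): third position 4-fold.
Codon 3 GCG (Ala): third position 4-fold.
Codon 4 GCC (Ala): third position 4-fold.
Codon 5 CUU (Leu): third position 4-fold.
Codon 6 CGG (Arg): third position 4-fold.
Four-fold degenerate third positions: 6.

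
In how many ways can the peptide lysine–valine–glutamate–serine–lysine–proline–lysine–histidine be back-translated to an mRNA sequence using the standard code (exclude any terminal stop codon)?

3072

Lys: 2 codons.
Val: 4 codons.
Glu: 2 codons.
Ser: 6 codons.
Lys: 2 codons.
Pro: 4 codons.
Lys: 2 codons.
His: 2 codons.
2 × 4 × 2 × 6 × 2 × 4 × 2 × 2 = 3072.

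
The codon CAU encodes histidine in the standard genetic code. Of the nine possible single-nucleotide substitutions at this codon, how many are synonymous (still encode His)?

1

Position 1: none → 0 synonymous.
Position 2: none → 0 synonymous.
Position 3: CAC → 1 synonymous.
Total: 0 + 0 + 1 = 1.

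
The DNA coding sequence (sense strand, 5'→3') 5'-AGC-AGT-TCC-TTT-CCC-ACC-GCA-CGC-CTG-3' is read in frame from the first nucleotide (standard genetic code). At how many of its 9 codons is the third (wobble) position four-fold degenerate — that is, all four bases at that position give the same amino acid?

Codon 1 AGC (Ser): third position 2-fold.
Codon 2 AGT (Ser): third position 2-fold.
Codon 3 TCC (Ser): third position 4-fold.
Codon 4 TTT (Phe): third position 2-fold.
Codon 5 CCC (Pro): third position 4-fold.
Codon 6 ACC (Thr): third position 4-fold.
Codon 7 GCA (Ala): third position 4-fold.
Codon 8 CGC (Arg): third position 4-fold.
Codon 9 CTG (Leu): third position 4-fold.
Four-fold degenerate third positions: 6.

6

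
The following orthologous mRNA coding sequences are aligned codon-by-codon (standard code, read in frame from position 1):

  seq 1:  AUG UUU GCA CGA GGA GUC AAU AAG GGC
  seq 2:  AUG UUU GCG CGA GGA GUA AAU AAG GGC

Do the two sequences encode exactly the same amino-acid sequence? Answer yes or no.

Codon 1: AUG Met / AUG Met — identical.
Codon 2: UUU Phe / UUU Phe — identical.
Codon 3: GCA Ala / GCG Ala — synonymous.
Codon 4: CGA Arg / CGA Arg — identical.
Codon 5: GGA Gly / GGA Gly — identical.
Codon 6: GUC Val / GUA Val — synonymous.
Codon 7: AAU Asn / AAU Asn — identical.
Codon 8: AAG Lys / AAG Lys — identical.
Codon 9: GGC Gly / GGC Gly — identical.
Nonsynonymous differences: 0 → same protein.

yes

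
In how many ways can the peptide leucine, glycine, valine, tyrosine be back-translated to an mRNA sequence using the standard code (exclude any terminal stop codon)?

Leu: 6 codons.
Gly: 4 codons.
Val: 4 codons.
Tyr: 2 codons.
6 × 4 × 4 × 2 = 192.

192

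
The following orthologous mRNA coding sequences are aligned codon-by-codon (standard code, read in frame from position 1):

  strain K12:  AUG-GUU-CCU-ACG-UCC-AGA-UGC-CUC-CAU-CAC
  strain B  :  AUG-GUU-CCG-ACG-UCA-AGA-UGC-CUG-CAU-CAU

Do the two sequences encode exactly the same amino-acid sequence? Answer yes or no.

yes

Codon 1: AUG Met / AUG Met — identical.
Codon 2: GUU Val / GUU Val — identical.
Codon 3: CCU Pro / CCG Pro — synonymous.
Codon 4: ACG Thr / ACG Thr — identical.
Codon 5: UCC Ser / UCA Ser — synonymous.
Codon 6: AGA Arg / AGA Arg — identical.
Codon 7: UGC Cys / UGC Cys — identical.
Codon 8: CUC Leu / CUG Leu — synonymous.
Codon 9: CAU His / CAU His — identical.
Codon 10: CAC His / CAU His — synonymous.
Nonsynonymous differences: 0 → same protein.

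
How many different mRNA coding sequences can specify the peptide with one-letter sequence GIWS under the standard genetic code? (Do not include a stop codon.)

Gly: 4 codons.
Ile: 3 codons.
Trp: 1 codon.
Ser: 6 codons.
4 × 3 × 1 × 6 = 72.

72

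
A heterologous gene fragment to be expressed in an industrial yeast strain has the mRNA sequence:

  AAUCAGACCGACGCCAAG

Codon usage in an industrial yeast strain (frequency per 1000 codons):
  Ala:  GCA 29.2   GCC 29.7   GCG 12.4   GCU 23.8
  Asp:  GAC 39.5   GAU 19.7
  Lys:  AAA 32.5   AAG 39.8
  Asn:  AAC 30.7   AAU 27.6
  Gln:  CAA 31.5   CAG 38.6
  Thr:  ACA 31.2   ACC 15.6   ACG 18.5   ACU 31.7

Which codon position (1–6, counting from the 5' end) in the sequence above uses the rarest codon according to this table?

Codon 1 AAU (Asn): 27.6 per 1000.
Codon 2 CAG (Gln): 38.6 per 1000.
Codon 3 ACC (Thr): 15.6 per 1000.
Codon 4 GAC (Asp): 39.5 per 1000.
Codon 5 GCC (Ala): 29.7 per 1000.
Codon 6 AAG (Lys): 39.8 per 1000.
Lowest frequency is 15.6 at codon 3.

3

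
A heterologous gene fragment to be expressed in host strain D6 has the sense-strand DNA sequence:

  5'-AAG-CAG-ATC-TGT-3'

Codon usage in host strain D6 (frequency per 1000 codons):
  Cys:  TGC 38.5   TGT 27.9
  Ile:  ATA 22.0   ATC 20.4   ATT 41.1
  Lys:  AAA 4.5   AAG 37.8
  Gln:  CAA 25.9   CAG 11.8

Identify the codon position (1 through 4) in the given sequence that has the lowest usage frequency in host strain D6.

Codon 1 AAG (Lys): 37.8 per 1000.
Codon 2 CAG (Gln): 11.8 per 1000.
Codon 3 ATC (Ile): 20.4 per 1000.
Codon 4 TGT (Cys): 27.9 per 1000.
Lowest frequency is 11.8 at codon 2.

2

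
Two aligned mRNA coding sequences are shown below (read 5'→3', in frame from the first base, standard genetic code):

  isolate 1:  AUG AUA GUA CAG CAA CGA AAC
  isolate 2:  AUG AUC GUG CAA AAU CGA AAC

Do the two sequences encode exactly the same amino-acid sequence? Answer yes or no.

Codon 1: AUG Met / AUG Met — identical.
Codon 2: AUA Ile / AUC Ile — synonymous.
Codon 3: GUA Val / GUG Val — synonymous.
Codon 4: CAG Gln / CAA Gln — synonymous.
Codon 5: CAA Gln / AAU Asn — nonsynonymous.
Codon 6: CGA Arg / CGA Arg — identical.
Codon 7: AAC Asn / AAC Asn — identical.
Nonsynonymous differences: 1 → different protein.

no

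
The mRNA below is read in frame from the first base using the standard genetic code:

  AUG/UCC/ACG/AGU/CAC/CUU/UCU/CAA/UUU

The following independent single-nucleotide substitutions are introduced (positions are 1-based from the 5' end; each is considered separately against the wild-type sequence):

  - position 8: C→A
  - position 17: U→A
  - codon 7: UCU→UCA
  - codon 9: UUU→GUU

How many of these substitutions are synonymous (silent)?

1

Codon 3: ACG (Thr) → AAG (Lys) — missense.
Codon 6: CUU (Leu) → CAU (His) — missense.
Codon 7: UCU (Ser) → UCA (Ser) — synonymous.
Codon 9: UUU (Phe) → GUU (Val) — missense.
Synonymous: 1 of 4.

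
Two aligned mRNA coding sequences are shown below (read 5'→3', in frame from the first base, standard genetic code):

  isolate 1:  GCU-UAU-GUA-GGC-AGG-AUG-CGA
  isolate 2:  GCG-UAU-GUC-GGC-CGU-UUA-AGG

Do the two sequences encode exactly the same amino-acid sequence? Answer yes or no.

no

Codon 1: GCU Ala / GCG Ala — synonymous.
Codon 2: UAU Tyr / UAU Tyr — identical.
Codon 3: GUA Val / GUC Val — synonymous.
Codon 4: GGC Gly / GGC Gly — identical.
Codon 5: AGG Arg / CGU Arg — synonymous.
Codon 6: AUG Met / UUA Leu — nonsynonymous.
Codon 7: CGA Arg / AGG Arg — synonymous.
Nonsynonymous differences: 1 → different protein.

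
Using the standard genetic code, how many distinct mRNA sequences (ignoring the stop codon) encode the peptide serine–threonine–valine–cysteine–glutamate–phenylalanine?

Ser: 6 codons.
Thr: 4 codons.
Val: 4 codons.
Cys: 2 codons.
Glu: 2 codons.
Phe: 2 codons.
6 × 4 × 4 × 2 × 2 × 2 = 768.

768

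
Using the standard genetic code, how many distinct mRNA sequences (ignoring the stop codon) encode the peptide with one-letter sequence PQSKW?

96

Pro: 4 codons.
Gln: 2 codons.
Ser: 6 codons.
Lys: 2 codons.
Trp: 1 codon.
4 × 2 × 6 × 2 × 1 = 96.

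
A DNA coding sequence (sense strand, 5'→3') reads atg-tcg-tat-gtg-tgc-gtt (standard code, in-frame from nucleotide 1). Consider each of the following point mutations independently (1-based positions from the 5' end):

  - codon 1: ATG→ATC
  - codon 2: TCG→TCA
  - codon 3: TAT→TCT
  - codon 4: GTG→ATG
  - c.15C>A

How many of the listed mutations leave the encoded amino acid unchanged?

1

Codon 1: ATG (Met) → ATC (Ile) — missense.
Codon 2: TCG (Ser) → TCA (Ser) — synonymous.
Codon 3: TAT (Tyr) → TCT (Ser) — missense.
Codon 4: GTG (Val) → ATG (Met) — missense.
Codon 5: TGC (Cys) → TGA (Stop) — nonsense.
Synonymous: 1 of 5.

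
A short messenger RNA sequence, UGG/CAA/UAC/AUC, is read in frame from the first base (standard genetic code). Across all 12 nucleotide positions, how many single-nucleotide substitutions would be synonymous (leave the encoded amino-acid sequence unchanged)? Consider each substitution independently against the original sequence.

Codon 1 (UGG, Trp): 0 synonymous substitutions.
Codon 2 (CAA, Gln): 1 synonymous substitution.
Codon 3 (UAC, Tyr): 1 synonymous substitution.
Codon 4 (AUC, Ile): 2 synonymous substitutions.
Total: 0 + 1 + 1 + 2 = 4.

4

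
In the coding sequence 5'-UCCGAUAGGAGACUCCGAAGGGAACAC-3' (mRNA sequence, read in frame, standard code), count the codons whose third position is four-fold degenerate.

Codon 1 UCC (Ser): third position 4-fold.
Codon 2 GAU (Asp): third position 2-fold.
Codon 3 AGG (Arg): third position 2-fold.
Codon 4 AGA (Arg): third position 2-fold.
Codon 5 CUC (Leu): third position 4-fold.
Codon 6 CGA (Arg): third position 4-fold.
Codon 7 AGG (Arg): third position 2-fold.
Codon 8 GAA (Glu): third position 2-fold.
Codon 9 CAC (His): third position 2-fold.
Four-fold degenerate third positions: 3.

3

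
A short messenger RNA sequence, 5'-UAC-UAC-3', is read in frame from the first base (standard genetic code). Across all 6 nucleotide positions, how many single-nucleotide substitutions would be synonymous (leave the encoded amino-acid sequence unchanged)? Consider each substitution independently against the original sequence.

Codon 1 (UAC, Tyr): 1 synonymous substitution.
Codon 2 (UAC, Tyr): 1 synonymous substitution.
Total: 1 + 1 = 2.

2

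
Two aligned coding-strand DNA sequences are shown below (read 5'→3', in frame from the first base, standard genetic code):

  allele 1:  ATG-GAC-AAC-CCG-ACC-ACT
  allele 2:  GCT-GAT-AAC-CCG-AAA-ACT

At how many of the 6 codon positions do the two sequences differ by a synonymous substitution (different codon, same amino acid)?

Codon 1: ATG Met / GCT Ala — nonsynonymous.
Codon 2: GAC Asp / GAT Asp — synonymous.
Codon 3: AAC Asn / AAC Asn — identical.
Codon 4: CCG Pro / CCG Pro — identical.
Codon 5: ACC Thr / AAA Lys — nonsynonymous.
Codon 6: ACT Thr / ACT Thr — identical.
Synonymous differences: 1.

1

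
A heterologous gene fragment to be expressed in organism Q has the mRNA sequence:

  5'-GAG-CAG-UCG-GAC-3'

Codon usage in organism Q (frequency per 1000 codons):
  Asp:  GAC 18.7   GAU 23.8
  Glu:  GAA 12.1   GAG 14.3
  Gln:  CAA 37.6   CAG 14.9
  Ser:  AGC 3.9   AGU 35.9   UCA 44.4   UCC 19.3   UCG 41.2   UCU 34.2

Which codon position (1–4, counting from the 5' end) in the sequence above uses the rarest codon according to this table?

Codon 1 GAG (Glu): 14.3 per 1000.
Codon 2 CAG (Gln): 14.9 per 1000.
Codon 3 UCG (Ser): 41.2 per 1000.
Codon 4 GAC (Asp): 18.7 per 1000.
Lowest frequency is 14.3 at codon 1.

1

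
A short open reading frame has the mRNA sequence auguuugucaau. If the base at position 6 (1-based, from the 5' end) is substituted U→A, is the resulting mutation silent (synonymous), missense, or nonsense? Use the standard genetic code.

Position 6 falls in codon 2: UUU → Phe.
After the substitution the codon is UUA → Leu.
Phe ≠ Leu, so this is a missense mutation.

missense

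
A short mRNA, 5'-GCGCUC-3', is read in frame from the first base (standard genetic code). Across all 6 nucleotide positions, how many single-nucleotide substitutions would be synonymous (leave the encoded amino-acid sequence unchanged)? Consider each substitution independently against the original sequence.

Codon 1 (GCG, Ala): 3 synonymous substitutions.
Codon 2 (CUC, Leu): 3 synonymous substitutions.
Total: 3 + 3 = 6.

6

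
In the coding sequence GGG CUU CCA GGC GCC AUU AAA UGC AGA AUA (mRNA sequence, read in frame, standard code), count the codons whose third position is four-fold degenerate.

Codon 1 GGG (Gly): third position 4-fold.
Codon 2 CUU (Leu): third position 4-fold.
Codon 3 CCA (Pro): third position 4-fold.
Codon 4 GGC (Gly): third position 4-fold.
Codon 5 GCC (Ala): third position 4-fold.
Codon 6 AUU (Ile): third position 3-fold.
Codon 7 AAA (Lys): third position 2-fold.
Codon 8 UGC (Cys): third position 2-fold.
Codon 9 AGA (Arg): third position 2-fold.
Codon 10 AUA (Ile): third position 3-fold.
Four-fold degenerate third positions: 5.

5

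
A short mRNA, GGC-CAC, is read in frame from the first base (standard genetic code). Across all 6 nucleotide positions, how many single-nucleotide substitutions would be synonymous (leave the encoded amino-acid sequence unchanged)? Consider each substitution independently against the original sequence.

Codon 1 (GGC, Gly): 3 synonymous substitutions.
Codon 2 (CAC, His): 1 synonymous substitution.
Total: 3 + 1 = 4.

4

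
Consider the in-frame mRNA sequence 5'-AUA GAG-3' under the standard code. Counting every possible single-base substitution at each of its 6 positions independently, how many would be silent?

Codon 1 (AUA, Ile): 2 synonymous substitutions.
Codon 2 (GAG, Glu): 1 synonymous substitution.
Total: 2 + 1 = 3.

3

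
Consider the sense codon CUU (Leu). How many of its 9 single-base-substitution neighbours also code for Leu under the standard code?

3

Position 1: none → 0 synonymous.
Position 2: none → 0 synonymous.
Position 3: CUC, CUA, CUG → 3 synonymous.
Total: 0 + 0 + 3 = 3.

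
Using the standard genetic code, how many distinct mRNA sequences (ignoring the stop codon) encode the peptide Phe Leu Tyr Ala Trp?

Phe: 2 codons.
Leu: 6 codons.
Tyr: 2 codons.
Ala: 4 codons.
Trp: 1 codon.
2 × 6 × 2 × 4 × 1 = 96.

96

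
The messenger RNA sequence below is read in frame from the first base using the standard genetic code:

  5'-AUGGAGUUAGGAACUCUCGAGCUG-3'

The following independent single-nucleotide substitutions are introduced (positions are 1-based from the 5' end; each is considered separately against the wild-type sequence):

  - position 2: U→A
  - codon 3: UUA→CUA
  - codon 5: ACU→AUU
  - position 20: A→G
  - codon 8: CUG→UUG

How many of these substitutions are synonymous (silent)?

2

Codon 1: AUG (Met) → AAG (Lys) — missense.
Codon 3: UUA (Leu) → CUA (Leu) — synonymous.
Codon 5: ACU (Thr) → AUU (Ile) — missense.
Codon 7: GAG (Glu) → GGG (Gly) — missense.
Codon 8: CUG (Leu) → UUG (Leu) — synonymous.
Synonymous: 2 of 5.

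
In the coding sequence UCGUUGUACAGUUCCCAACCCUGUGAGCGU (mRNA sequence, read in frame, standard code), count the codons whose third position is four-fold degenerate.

4

Codon 1 UCG (Ser): third position 4-fold.
Codon 2 UUG (Leu): third position 2-fold.
Codon 3 UAC (Tyr): third position 2-fold.
Codon 4 AGU (Ser): third position 2-fold.
Codon 5 UCC (Ser): third position 4-fold.
Codon 6 CAA (Gln): third position 2-fold.
Codon 7 CCC (Pro): third position 4-fold.
Codon 8 UGU (Cys): third position 2-fold.
Codon 9 GAG (Glu): third position 2-fold.
Codon 10 CGU (Arg): third position 4-fold.
Four-fold degenerate third positions: 4.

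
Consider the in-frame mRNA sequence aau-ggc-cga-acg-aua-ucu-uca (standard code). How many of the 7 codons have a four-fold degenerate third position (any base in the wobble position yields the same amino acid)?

5

Codon 1 AAU (Asn): third position 2-fold.
Codon 2 GGC (Gly): third position 4-fold.
Codon 3 CGA (Arg): third position 4-fold.
Codon 4 ACG (Thr): third position 4-fold.
Codon 5 AUA (Ile): third position 3-fold.
Codon 6 UCU (Ser): third position 4-fold.
Codon 7 UCA (Ser): third position 4-fold.
Four-fold degenerate third positions: 5.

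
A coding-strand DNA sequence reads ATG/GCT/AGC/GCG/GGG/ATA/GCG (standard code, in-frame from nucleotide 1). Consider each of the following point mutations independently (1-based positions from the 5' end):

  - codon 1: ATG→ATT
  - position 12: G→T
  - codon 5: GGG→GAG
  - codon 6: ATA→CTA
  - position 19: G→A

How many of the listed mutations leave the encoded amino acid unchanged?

1

Codon 1: ATG (Met) → ATT (Ile) — missense.
Codon 4: GCG (Ala) → GCT (Ala) — synonymous.
Codon 5: GGG (Gly) → GAG (Glu) — missense.
Codon 6: ATA (Ile) → CTA (Leu) — missense.
Codon 7: GCG (Ala) → ACG (Thr) — missense.
Synonymous: 1 of 5.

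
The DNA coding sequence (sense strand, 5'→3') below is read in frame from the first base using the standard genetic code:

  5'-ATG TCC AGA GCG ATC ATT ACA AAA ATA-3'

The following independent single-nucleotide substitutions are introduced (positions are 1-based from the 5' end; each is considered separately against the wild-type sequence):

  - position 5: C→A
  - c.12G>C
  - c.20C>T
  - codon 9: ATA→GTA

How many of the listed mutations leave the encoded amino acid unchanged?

Codon 2: TCC (Ser) → TAC (Tyr) — missense.
Codon 4: GCG (Ala) → GCC (Ala) — synonymous.
Codon 7: ACA (Thr) → ATA (Ile) — missense.
Codon 9: ATA (Ile) → GTA (Val) — missense.
Synonymous: 1 of 4.

1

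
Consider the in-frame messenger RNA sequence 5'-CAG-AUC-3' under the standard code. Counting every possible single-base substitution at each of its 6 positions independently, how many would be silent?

Codon 1 (CAG, Gln): 1 synonymous substitution.
Codon 2 (AUC, Ile): 2 synonymous substitutions.
Total: 1 + 2 = 3.

3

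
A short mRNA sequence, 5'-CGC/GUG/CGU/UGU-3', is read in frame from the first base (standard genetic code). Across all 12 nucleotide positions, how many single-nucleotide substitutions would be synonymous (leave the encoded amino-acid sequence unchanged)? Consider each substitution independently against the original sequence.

Codon 1 (CGC, Arg): 3 synonymous substitutions.
Codon 2 (GUG, Val): 3 synonymous substitutions.
Codon 3 (CGU, Arg): 3 synonymous substitutions.
Codon 4 (UGU, Cys): 1 synonymous substitution.
Total: 3 + 3 + 3 + 1 = 10.

10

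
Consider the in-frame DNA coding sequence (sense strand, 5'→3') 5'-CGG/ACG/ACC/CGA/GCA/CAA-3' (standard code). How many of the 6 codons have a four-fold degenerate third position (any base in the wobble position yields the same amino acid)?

Codon 1 CGG (Arg): third position 4-fold.
Codon 2 ACG (Thr): third position 4-fold.
Codon 3 ACC (Thr): third position 4-fold.
Codon 4 CGA (Arg): third position 4-fold.
Codon 5 GCA (Ala): third position 4-fold.
Codon 6 CAA (Gln): third position 2-fold.
Four-fold degenerate third positions: 5.

5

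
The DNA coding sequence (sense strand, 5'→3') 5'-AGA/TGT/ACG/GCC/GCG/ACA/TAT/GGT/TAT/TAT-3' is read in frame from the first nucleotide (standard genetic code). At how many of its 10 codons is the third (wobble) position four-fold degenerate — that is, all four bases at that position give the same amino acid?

5

Codon 1 AGA (Arg): third position 2-fold.
Codon 2 TGT (Cys): third position 2-fold.
Codon 3 ACG (Thr): third position 4-fold.
Codon 4 GCC (Ala): third position 4-fold.
Codon 5 GCG (Ala): third position 4-fold.
Codon 6 ACA (Thr): third position 4-fold.
Codon 7 TAT (Tyr): third position 2-fold.
Codon 8 GGT (Gly): third position 4-fold.
Codon 9 TAT (Tyr): third position 2-fold.
Codon 10 TAT (Tyr): third position 2-fold.
Four-fold degenerate third positions: 5.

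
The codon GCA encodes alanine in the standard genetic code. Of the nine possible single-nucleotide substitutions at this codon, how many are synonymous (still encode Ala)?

Position 1: none → 0 synonymous.
Position 2: none → 0 synonymous.
Position 3: GCU, GCC, GCG → 3 synonymous.
Total: 0 + 0 + 3 = 3.

3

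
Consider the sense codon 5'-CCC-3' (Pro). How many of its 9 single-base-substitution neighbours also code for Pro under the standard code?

3

Position 1: none → 0 synonymous.
Position 2: none → 0 synonymous.
Position 3: CCU, CCA, CCG → 3 synonymous.
Total: 0 + 0 + 3 = 3.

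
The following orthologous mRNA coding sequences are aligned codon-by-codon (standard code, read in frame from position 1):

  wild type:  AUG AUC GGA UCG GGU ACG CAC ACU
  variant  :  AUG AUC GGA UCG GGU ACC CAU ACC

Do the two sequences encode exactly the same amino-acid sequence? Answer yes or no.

yes

Codon 1: AUG Met / AUG Met — identical.
Codon 2: AUC Ile / AUC Ile — identical.
Codon 3: GGA Gly / GGA Gly — identical.
Codon 4: UCG Ser / UCG Ser — identical.
Codon 5: GGU Gly / GGU Gly — identical.
Codon 6: ACG Thr / ACC Thr — synonymous.
Codon 7: CAC His / CAU His — synonymous.
Codon 8: ACU Thr / ACC Thr — synonymous.
Nonsynonymous differences: 0 → same protein.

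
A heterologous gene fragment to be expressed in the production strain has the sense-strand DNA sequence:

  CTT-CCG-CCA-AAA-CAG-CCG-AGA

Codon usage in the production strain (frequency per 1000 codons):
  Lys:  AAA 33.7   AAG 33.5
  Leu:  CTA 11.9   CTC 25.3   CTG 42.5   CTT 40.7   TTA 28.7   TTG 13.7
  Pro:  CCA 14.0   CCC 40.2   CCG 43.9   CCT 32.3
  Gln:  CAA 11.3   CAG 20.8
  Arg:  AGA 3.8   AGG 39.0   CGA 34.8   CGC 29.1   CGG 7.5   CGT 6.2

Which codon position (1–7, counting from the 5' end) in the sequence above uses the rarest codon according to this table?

7

Codon 1 CTT (Leu): 40.7 per 1000.
Codon 2 CCG (Pro): 43.9 per 1000.
Codon 3 CCA (Pro): 14.0 per 1000.
Codon 4 AAA (Lys): 33.7 per 1000.
Codon 5 CAG (Gln): 20.8 per 1000.
Codon 6 CCG (Pro): 43.9 per 1000.
Codon 7 AGA (Arg): 3.8 per 1000.
Lowest frequency is 3.8 at codon 7.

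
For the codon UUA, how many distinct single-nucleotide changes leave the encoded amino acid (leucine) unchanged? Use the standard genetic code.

2

Position 1: CUA → 1 synonymous.
Position 2: none → 0 synonymous.
Position 3: UUG → 1 synonymous.
Total: 1 + 0 + 1 = 2.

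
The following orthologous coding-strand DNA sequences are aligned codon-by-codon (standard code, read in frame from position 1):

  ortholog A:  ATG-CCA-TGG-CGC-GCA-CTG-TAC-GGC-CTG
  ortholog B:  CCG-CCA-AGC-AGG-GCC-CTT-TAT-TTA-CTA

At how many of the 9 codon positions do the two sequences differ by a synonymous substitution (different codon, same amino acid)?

5

Codon 1: ATG Met / CCG Pro — nonsynonymous.
Codon 2: CCA Pro / CCA Pro — identical.
Codon 3: TGG Trp / AGC Ser — nonsynonymous.
Codon 4: CGC Arg / AGG Arg — synonymous.
Codon 5: GCA Ala / GCC Ala — synonymous.
Codon 6: CTG Leu / CTT Leu — synonymous.
Codon 7: TAC Tyr / TAT Tyr — synonymous.
Codon 8: GGC Gly / TTA Leu — nonsynonymous.
Codon 9: CTG Leu / CTA Leu — synonymous.
Synonymous differences: 5.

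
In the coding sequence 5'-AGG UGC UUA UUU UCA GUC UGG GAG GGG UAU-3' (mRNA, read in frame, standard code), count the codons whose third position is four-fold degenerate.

3

Codon 1 AGG (Arg): third position 2-fold.
Codon 2 UGC (Cys): third position 2-fold.
Codon 3 UUA (Leu): third position 2-fold.
Codon 4 UUU (Phe): third position 2-fold.
Codon 5 UCA (Ser): third position 4-fold.
Codon 6 GUC (Val): third position 4-fold.
Codon 7 UGG (Trp): third position 1-fold.
Codon 8 GAG (Glu): third position 2-fold.
Codon 9 GGG (Gly): third position 4-fold.
Codon 10 UAU (Tyr): third position 2-fold.
Four-fold degenerate third positions: 3.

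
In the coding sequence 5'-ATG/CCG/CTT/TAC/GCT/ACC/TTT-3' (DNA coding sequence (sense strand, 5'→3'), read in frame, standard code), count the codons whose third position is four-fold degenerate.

4

Codon 1 ATG (Met): third position 1-fold.
Codon 2 CCG (Pro): third position 4-fold.
Codon 3 CTT (Leu): third position 4-fold.
Codon 4 TAC (Tyr): third position 2-fold.
Codon 5 GCT (Ala): third position 4-fold.
Codon 6 ACC (Thr): third position 4-fold.
Codon 7 TTT (Phe): third position 2-fold.
Four-fold degenerate third positions: 4.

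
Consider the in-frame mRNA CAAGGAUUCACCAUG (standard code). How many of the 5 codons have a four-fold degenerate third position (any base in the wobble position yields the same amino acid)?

Codon 1 CAA (Gln): third position 2-fold.
Codon 2 GGA (Gly): third position 4-fold.
Codon 3 UUC (Phe): third position 2-fold.
Codon 4 ACC (Thr): third position 4-fold.
Codon 5 AUG (Met): third position 1-fold.
Four-fold degenerate third positions: 2.

2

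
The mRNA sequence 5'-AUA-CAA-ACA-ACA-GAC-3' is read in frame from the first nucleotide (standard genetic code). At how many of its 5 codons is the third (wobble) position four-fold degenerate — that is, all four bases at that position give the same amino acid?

Codon 1 AUA (Ile): third position 3-fold.
Codon 2 CAA (Gln): third position 2-fold.
Codon 3 ACA (Thr): third position 4-fold.
Codon 4 ACA (Thr): third position 4-fold.
Codon 5 GAC (Asp): third position 2-fold.
Four-fold degenerate third positions: 2.

2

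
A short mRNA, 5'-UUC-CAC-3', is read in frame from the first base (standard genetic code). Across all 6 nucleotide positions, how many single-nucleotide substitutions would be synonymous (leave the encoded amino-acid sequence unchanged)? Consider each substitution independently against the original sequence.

Codon 1 (UUC, Phe): 1 synonymous substitution.
Codon 2 (CAC, His): 1 synonymous substitution.
Total: 1 + 1 = 2.

2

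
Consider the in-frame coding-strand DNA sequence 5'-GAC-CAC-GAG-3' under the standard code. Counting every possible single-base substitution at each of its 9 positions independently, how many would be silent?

Codon 1 (GAC, Asp): 1 synonymous substitution.
Codon 2 (CAC, His): 1 synonymous substitution.
Codon 3 (GAG, Glu): 1 synonymous substitution.
Total: 1 + 1 + 1 = 3.

3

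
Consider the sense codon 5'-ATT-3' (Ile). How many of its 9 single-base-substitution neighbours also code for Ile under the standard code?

2

Position 1: none → 0 synonymous.
Position 2: none → 0 synonymous.
Position 3: ATC, ATA → 2 synonymous.
Total: 0 + 0 + 2 = 2.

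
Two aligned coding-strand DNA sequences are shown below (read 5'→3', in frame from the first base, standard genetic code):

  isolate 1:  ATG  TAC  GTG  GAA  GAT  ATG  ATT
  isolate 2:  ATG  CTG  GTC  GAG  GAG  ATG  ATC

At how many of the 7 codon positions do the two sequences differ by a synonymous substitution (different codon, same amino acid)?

Codon 1: ATG Met / ATG Met — identical.
Codon 2: TAC Tyr / CTG Leu — nonsynonymous.
Codon 3: GTG Val / GTC Val — synonymous.
Codon 4: GAA Glu / GAG Glu — synonymous.
Codon 5: GAT Asp / GAG Glu — nonsynonymous.
Codon 6: ATG Met / ATG Met — identical.
Codon 7: ATT Ile / ATC Ile — synonymous.
Synonymous differences: 3.

3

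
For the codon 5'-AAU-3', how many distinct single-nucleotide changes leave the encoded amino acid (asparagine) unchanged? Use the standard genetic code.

Position 1: none → 0 synonymous.
Position 2: none → 0 synonymous.
Position 3: AAC → 1 synonymous.
Total: 0 + 0 + 1 = 1.

1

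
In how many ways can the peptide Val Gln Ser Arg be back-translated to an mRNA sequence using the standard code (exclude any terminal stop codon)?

288

Val: 4 codons.
Gln: 2 codons.
Ser: 6 codons.
Arg: 6 codons.
4 × 2 × 6 × 6 = 288.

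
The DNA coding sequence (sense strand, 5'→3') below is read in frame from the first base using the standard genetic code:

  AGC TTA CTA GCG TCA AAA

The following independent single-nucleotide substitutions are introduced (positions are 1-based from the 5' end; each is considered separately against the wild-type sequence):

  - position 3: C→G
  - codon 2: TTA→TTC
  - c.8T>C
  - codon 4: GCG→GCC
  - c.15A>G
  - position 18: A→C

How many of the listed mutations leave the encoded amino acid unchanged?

2

Codon 1: AGC (Ser) → AGG (Arg) — missense.
Codon 2: TTA (Leu) → TTC (Phe) — missense.
Codon 3: CTA (Leu) → CCA (Pro) — missense.
Codon 4: GCG (Ala) → GCC (Ala) — synonymous.
Codon 5: TCA (Ser) → TCG (Ser) — synonymous.
Codon 6: AAA (Lys) → AAC (Asn) — missense.
Synonymous: 2 of 6.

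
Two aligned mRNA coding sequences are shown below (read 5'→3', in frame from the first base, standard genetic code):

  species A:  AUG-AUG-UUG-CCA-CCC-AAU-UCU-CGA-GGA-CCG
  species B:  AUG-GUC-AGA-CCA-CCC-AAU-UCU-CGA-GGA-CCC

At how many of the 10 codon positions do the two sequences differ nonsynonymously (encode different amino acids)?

Codon 1: AUG Met / AUG Met — identical.
Codon 2: AUG Met / GUC Val — nonsynonymous.
Codon 3: UUG Leu / AGA Arg — nonsynonymous.
Codon 4: CCA Pro / CCA Pro — identical.
Codon 5: CCC Pro / CCC Pro — identical.
Codon 6: AAU Asn / AAU Asn — identical.
Codon 7: UCU Ser / UCU Ser — identical.
Codon 8: CGA Arg / CGA Arg — identical.
Codon 9: GGA Gly / GGA Gly — identical.
Codon 10: CCG Pro / CCC Pro — synonymous.
Nonsynonymous differences: 2.

2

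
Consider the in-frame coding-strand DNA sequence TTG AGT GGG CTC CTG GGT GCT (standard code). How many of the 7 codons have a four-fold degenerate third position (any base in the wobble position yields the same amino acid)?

5

Codon 1 TTG (Leu): third position 2-fold.
Codon 2 AGT (Ser): third position 2-fold.
Codon 3 GGG (Gly): third position 4-fold.
Codon 4 CTC (Leu): third position 4-fold.
Codon 5 CTG (Leu): third position 4-fold.
Codon 6 GGT (Gly): third position 4-fold.
Codon 7 GCT (Ala): third position 4-fold.
Four-fold degenerate third positions: 5.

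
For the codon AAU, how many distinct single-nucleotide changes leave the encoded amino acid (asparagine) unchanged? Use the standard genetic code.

Position 1: none → 0 synonymous.
Position 2: none → 0 synonymous.
Position 3: AAC → 1 synonymous.
Total: 0 + 0 + 1 = 1.

1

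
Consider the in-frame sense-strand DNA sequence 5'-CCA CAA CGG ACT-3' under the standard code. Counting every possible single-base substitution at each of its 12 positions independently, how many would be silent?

11

Codon 1 (CCA, Pro): 3 synonymous substitutions.
Codon 2 (CAA, Gln): 1 synonymous substitution.
Codon 3 (CGG, Arg): 4 synonymous substitutions.
Codon 4 (ACT, Thr): 3 synonymous substitutions.
Total: 3 + 1 + 4 + 3 = 11.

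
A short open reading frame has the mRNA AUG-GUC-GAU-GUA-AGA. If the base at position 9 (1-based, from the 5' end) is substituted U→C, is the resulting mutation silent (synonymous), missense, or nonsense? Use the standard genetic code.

silent

Position 9 falls in codon 3: GAU → Asp.
After the substitution the codon is GAC → Asp.
Both encode Asp, so the change is synonymous.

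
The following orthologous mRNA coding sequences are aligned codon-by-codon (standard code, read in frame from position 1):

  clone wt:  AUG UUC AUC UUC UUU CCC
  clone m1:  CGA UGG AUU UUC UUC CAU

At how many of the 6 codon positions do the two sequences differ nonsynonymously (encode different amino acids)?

Codon 1: AUG Met / CGA Arg — nonsynonymous.
Codon 2: UUC Phe / UGG Trp — nonsynonymous.
Codon 3: AUC Ile / AUU Ile — synonymous.
Codon 4: UUC Phe / UUC Phe — identical.
Codon 5: UUU Phe / UUC Phe — synonymous.
Codon 6: CCC Pro / CAU His — nonsynonymous.
Nonsynonymous differences: 3.

3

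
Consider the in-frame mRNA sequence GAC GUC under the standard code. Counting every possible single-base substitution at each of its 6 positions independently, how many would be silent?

4

Codon 1 (GAC, Asp): 1 synonymous substitution.
Codon 2 (GUC, Val): 3 synonymous substitutions.
Total: 1 + 3 = 4.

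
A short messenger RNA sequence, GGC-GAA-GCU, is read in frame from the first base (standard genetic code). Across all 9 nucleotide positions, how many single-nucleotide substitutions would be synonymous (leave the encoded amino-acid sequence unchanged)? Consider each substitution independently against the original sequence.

7

Codon 1 (GGC, Gly): 3 synonymous substitutions.
Codon 2 (GAA, Glu): 1 synonymous substitution.
Codon 3 (GCU, Ala): 3 synonymous substitutions.
Total: 3 + 1 + 3 = 7.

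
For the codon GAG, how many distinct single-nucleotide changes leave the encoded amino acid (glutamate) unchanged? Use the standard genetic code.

Position 1: none → 0 synonymous.
Position 2: none → 0 synonymous.
Position 3: GAA → 1 synonymous.
Total: 0 + 0 + 1 = 1.

1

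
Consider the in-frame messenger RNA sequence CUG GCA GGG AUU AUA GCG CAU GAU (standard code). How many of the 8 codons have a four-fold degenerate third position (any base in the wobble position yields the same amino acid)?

4

Codon 1 CUG (Leu): third position 4-fold.
Codon 2 GCA (Ala): third position 4-fold.
Codon 3 GGG (Gly): third position 4-fold.
Codon 4 AUU (Ile): third position 3-fold.
Codon 5 AUA (Ile): third position 3-fold.
Codon 6 GCG (Ala): third position 4-fold.
Codon 7 CAU (His): third position 2-fold.
Codon 8 GAU (Asp): third position 2-fold.
Four-fold degenerate third positions: 4.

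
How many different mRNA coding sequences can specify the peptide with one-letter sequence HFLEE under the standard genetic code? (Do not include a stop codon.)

His: 2 codons.
Phe: 2 codons.
Leu: 6 codons.
Glu: 2 codons.
Glu: 2 codons.
2 × 2 × 6 × 2 × 2 = 96.

96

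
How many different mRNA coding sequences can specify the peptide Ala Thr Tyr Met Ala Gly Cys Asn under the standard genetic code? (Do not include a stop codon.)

Ala: 4 codons.
Thr: 4 codons.
Tyr: 2 codons.
Met: 1 codon.
Ala: 4 codons.
Gly: 4 codons.
Cys: 2 codons.
Asn: 2 codons.
4 × 4 × 2 × 1 × 4 × 4 × 2 × 2 = 2048.

2048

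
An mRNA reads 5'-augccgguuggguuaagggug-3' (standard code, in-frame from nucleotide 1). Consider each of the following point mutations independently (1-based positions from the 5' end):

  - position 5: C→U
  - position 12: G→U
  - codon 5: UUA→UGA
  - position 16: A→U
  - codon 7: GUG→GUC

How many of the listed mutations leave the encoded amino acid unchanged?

Codon 2: CCG (Pro) → CUG (Leu) — missense.
Codon 4: GGG (Gly) → GGU (Gly) — synonymous.
Codon 5: UUA (Leu) → UGA (Stop) — nonsense.
Codon 6: AGG (Arg) → UGG (Trp) — missense.
Codon 7: GUG (Val) → GUC (Val) — synonymous.
Synonymous: 2 of 5.

2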